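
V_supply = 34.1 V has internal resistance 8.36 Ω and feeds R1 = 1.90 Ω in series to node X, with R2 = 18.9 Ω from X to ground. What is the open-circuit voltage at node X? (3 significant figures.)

R1' = 8.36 + 1.90 = 10.26 Ω (source resistance + R1).
With X open, the divider is unloaded: V_th = 34.1 × 18.9/29.16 = 22.10 V.

V_th ≈ 22.1 V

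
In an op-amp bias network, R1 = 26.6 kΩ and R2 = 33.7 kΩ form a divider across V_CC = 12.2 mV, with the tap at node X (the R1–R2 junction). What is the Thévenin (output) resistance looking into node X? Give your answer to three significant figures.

R_th ≈ 14.9 kΩ

Zeroing V_CC shorts the top of R1 to ground, so R_th = R1 ‖ R2 = 14.87 kΩ.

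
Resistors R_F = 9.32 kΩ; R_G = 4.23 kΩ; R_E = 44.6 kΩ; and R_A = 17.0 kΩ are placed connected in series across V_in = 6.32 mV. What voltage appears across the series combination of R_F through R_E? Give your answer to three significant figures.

V ≈ 4.89 mV

Total series resistance ΣR = 9.32 + 4.23 + 44.6 + 17.0 = 75.15 kΩ.
R_{R_F..R_E} = 9.32 + 4.23 + 44.6 = 58.15 kΩ.
Voltage divider: V = V_in · (58.15 / 75.15) = 6.32 × 0.7738 = 4.890 mV.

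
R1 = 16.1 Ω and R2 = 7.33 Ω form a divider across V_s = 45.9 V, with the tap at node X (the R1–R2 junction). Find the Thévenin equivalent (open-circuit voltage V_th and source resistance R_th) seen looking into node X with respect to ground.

V_th is the unloaded tap voltage: V_s · R2/(R1+R2) = 45.9 × 0.3128 = 14.36 V.
Looking into X with the source shorted: R_th = R1·R2/(R1+R2) = 16.10 × 7.33/23.43 = 5.037 Ω.

V_th ≈ 14.4 V, R_th ≈ 5.04 Ω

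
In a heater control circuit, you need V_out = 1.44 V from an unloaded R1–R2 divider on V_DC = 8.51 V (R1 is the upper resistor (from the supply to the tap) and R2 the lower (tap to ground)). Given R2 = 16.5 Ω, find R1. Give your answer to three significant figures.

R1 ≈ 81.0 Ω

V_out/V_DC = R2/(R1+R2) = 0.1692.
Rearranging, R1 = R2·(1−k)/k = 16.5 × 4.910 = 81.01 Ω.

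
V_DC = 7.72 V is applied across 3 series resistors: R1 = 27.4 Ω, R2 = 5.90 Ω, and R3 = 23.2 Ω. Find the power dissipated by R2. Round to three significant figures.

ΣR = 56.50 Ω → I = 7.72/56.50 = 0.1366 A.
P(R2) = I²·R2 = (0.1366)² × 5.90 = 0.1102 W.

P ≈ 0.110 W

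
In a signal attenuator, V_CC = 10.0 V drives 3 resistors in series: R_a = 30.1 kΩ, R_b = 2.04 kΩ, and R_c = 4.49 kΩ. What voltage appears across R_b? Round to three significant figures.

V ≈ 0.557 V

Total series resistance ΣR = 30.1 + 2.04 + 4.49 = 36.63 kΩ.
Voltage divider: V = V_CC · (2.040 / 36.63) = 10.0 × 0.05569 = 0.5569 V.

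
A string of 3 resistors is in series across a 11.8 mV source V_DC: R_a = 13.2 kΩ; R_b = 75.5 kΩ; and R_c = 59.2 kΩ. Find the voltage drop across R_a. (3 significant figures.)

Series total: ΣR = 13.2 + 75.5 + 59.2 = 147.9 kΩ.
V = V_DC · R/ΣR = 11.8 × 0.08925 = 1.053 mV.

V ≈ 1.05 mV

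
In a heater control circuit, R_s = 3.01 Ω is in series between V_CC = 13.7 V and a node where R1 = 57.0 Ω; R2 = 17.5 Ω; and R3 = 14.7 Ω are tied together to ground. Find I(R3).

I ≈ 0.652 A

Equivalent of the parallel group: R_p = 7.007 Ω.
Node voltage V_A = V_CC · R_p/(R_s + R_p) = 13.7 × 0.6995 = 9.583 V.
Branch current I = V_A/R3 = 9.583/14.7 = 0.6519 A.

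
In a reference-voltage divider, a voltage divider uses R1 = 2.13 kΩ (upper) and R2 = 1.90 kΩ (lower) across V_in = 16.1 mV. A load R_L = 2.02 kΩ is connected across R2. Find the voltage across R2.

V_out ≈ 5.07 mV

First combine the lower leg with the load: R2 ‖ R_L = 0.9791 kΩ.
Then V_out = V_in · R2'/(R1 + R2') = 16.1 × 0.9791/3.109 = 5.070 mV.
(Unloaded it would be 7.59 mV; the load pulls it down.)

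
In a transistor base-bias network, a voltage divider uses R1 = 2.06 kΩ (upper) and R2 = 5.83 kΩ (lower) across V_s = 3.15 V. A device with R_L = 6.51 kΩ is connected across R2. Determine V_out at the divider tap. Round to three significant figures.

R2 ‖ R_L = (5.83 × 6.51)/(5.83 + 6.51) = 3.076 kΩ.
Now apply the divider: V_out = 3.15 × 0.5989 = 1.886 V.

V_out ≈ 1.89 V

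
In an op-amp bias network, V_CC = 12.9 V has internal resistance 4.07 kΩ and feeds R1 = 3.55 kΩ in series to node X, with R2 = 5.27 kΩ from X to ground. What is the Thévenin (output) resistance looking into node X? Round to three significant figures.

R1' = 4.07 + 3.55 = 7.620 kΩ (source resistance + R1).
Looking into X with the source shorted: R_th = R1'·R2/(R1'+R2) = 7.620 × 5.27/12.89 = 3.115 kΩ.

R_th ≈ 3.12 kΩ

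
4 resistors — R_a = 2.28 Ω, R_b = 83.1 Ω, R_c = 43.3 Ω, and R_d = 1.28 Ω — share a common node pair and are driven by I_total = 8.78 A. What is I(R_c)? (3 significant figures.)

ΣG = 1/2.28 + 1/83.1 + 1/43.3 + 1/1.28 = 1.255.
Current divider: I(R_c) = I_total · G_k/ΣG = 8.78 × (0.02309/1.255) = 8.78 × 0.01840 = 0.1616 A.

I ≈ 0.162 A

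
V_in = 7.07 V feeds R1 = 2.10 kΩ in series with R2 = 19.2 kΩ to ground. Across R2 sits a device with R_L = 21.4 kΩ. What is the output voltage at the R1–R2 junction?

First combine the lower leg with the load: R2 ‖ R_L = 10.12 kΩ.
Then V_out = V_in · R2'/(R1 + R2') = 7.07 × 10.12/12.22 = 5.855 V.

V_out ≈ 5.86 V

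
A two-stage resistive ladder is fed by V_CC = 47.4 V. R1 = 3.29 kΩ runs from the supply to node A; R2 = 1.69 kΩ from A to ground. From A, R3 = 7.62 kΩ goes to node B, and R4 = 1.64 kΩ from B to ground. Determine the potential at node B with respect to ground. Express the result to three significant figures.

V_B ≈ 2.54 V

Looking into the second stage from A: R3 + R4 = 9.260 kΩ appears in parallel with R2.
Effective lower resistance at A: R2 ‖ 9.260 = 1.429 kΩ.
First divider: V_A = V_CC · 1.429/(3.29 + 1.429) = 14.35 V.
Stage 2 is unloaded, so V_B = V_A · R4/(R3+R4) = 14.35 × 1.64/9.260 = 2.542 V.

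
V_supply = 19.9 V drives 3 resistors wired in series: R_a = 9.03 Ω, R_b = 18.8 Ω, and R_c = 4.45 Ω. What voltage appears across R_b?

V ≈ 11.6 V

ΣR = 9.03 + 18.8 + 4.45 = 32.28 Ω.
By the voltage-divider rule, V = 19.9 × 18.80/32.28 = 11.59 V.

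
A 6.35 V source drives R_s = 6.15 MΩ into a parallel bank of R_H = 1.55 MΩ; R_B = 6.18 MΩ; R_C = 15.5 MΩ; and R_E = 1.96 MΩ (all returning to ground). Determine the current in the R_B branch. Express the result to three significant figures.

Parallel bank: R_p = 1/(1/1.55 + 1/6.18 + 1/15.5 + 1/1.96) = 0.7237 MΩ.
V_A by voltage divider: V_A = 6.35 × 0.7237/(6.15 + 0.7237) = 0.6686 V.
I(R_B) = V_A / R_B = 0.6686/6.18 = 0.1082 µA.
(Check via current divider: I_total = 0.9238 µA; share G_k/ΣG = 0.1171 → same result.)

I ≈ 0.108 µA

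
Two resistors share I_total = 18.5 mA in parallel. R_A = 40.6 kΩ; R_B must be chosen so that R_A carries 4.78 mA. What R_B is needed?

R_B ≈ 14.1 kΩ

In a two-way split, I_A/I_total = R_B/(R_A + R_B).
4.78/18.5 = R_B/(R_A + R_B) → R_B = R_A · (0.2584)/(1 − 0.2584) = 40.6 × 0.3484 = 14.14 kΩ.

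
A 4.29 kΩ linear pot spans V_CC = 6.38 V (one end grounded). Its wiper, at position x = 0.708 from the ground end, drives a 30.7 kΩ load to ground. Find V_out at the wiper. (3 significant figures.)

V_out ≈ 4.39 V

Split the track: R_lower = x·R_p = 3.037 kΩ, R_upper = (1−x)·R_p = 1.253 kΩ.
(x·R_p) ‖ R_L = 2.764 kΩ.
V_out = 6.38 × 2.764/(1.253 + 2.764) = 4.390 V.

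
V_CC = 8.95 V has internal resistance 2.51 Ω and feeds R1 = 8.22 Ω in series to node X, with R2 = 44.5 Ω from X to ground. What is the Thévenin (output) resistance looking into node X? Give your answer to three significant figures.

R_th ≈ 8.65 Ω

R1' = 2.51 + 8.22 = 10.73 Ω (source resistance + R1).
With V_CC suppressed (replaced by a short), R_th = R1' ‖ R2 = (10.73 × 44.5)/(10.73 + 44.5) = 8.645 Ω.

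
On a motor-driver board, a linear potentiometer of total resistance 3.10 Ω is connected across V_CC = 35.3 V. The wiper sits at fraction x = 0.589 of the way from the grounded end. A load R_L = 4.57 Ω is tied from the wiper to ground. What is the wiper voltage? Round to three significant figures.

V_out ≈ 17.9 V

The pot divides into 1.274 Ω above the wiper and 1.826 Ω below.
(x·R_p) ‖ R_L = 1.305 Ω.
Loaded-divider output: V_out = 35.3 × 0.5059 = 17.86 V.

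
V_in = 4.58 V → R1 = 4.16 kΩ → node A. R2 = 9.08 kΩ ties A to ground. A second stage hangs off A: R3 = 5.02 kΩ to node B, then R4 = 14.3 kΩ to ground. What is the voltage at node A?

Node A sees R2 in parallel with the series input of stage 2, R3 + R4 = 19.32 kΩ.
R2 ‖ (R3+R4) = 6.177 kΩ.
So V_A = 4.58 × 0.5976 = 2.737 V.

V_A ≈ 2.74 V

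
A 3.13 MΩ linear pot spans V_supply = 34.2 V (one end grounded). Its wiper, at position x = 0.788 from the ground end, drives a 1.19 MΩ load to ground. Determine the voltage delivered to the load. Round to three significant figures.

V_out ≈ 18.7 V

The pot divides into 0.6636 MΩ above the wiper and 2.466 MΩ below.
Lower segment in parallel with the load: 2.466 ‖ 1.19 = 0.8027 MΩ.
V_out = 34.2 × 0.8027/(0.6636 + 0.8027) = 18.72 V.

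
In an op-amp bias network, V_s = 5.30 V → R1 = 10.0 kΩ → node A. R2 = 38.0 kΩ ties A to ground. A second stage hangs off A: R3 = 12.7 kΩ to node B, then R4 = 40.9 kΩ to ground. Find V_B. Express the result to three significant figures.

V_B ≈ 2.79 V

The second stage (R3 + R4 = 53.60 kΩ) loads node A in parallel with R2.
R2 ‖ (R3+R4) = 22.24 kΩ.
V_A = 5.30 × 22.24/(10.0 + 22.24) = 3.656 V.
Stage 2 is unloaded, so V_B = V_A · R4/(R3+R4) = 3.656 × 40.9/53.60 = 2.790 V.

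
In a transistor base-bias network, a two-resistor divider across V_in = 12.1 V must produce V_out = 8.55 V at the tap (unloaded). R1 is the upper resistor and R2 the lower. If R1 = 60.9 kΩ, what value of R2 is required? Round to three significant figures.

V_out/V_in = R2/(R1+R2) = 0.7066.
R2 = R1 · 0.7066/(1 − 0.7066) = 146.7 kΩ.

R2 ≈ 147 kΩ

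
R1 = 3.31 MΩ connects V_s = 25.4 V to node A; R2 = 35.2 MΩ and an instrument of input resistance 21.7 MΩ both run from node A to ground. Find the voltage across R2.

The load sits in parallel with R2, giving an effective lower resistance R2' = R2·R_L/(R2+R_L) = 13.42 MΩ.
Voltage divider with the loaded lower leg: V_out = 25.4 × 13.42/(3.31 + 13.42) = 25.4 × 0.8022 = 20.38 V.

V_out ≈ 20.4 V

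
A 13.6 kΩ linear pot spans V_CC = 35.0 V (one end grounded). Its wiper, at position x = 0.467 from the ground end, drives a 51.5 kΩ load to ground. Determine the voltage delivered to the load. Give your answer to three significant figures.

V_out ≈ 15.3 V

Split the track: R_lower = x·R_p = 6.351 kΩ, R_upper = (1−x)·R_p = 7.249 kΩ.
R_L loads the lower segment: effective lower R = 5.654 kΩ.
Then V_out = V_CC · 5.654/(7.249 + 5.654) = 15.34 V.
(Unloaded: V_out = x·V_CC = 16.3 V.)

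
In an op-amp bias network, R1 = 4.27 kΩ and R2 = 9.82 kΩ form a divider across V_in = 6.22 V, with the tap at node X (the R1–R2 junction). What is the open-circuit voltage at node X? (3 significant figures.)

V_th ≈ 4.34 V

V_th is the unloaded tap voltage: V_in · R2/(R1+R2) = 6.22 × 0.6969 = 4.335 V.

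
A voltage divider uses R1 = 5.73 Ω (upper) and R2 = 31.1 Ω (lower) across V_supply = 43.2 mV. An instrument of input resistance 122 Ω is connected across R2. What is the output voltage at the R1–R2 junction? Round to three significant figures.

R2 ‖ R_L = (31.1 × 122)/(31.1 + 122) = 24.78 Ω.
Then V_out = V_supply · R2'/(R1 + R2') = 43.2 × 24.78/30.51 = 35.09 mV.

V_out ≈ 35.1 mV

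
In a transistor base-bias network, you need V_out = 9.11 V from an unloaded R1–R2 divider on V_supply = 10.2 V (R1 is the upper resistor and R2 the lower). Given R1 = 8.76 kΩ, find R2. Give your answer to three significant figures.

Required fraction k = V_out/V_supply = 0.8931.
So R2 = R1 · V_out/(V_supply − V_out) = 8.76 × 9.11/(10.2 − 9.11) = 8.76 × 8.358 = 73.21 kΩ.

R2 ≈ 73.2 kΩ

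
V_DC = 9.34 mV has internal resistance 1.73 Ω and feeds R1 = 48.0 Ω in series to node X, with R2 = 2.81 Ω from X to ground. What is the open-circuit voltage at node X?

V_th ≈ 0.500 mV

R1' = 1.73 + 48.0 = 49.73 Ω (source resistance + R1).
With X open, the divider is unloaded: V_th = 9.34 × 2.81/52.54 = 0.4995 mV.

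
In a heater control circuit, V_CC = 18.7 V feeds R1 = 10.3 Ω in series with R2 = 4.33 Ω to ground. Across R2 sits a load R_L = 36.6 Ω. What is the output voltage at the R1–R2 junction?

V_out ≈ 5.11 V

First combine the lower leg with the load: R2 ‖ R_L = 3.872 Ω.
Then V_out = V_CC · R2'/(R1 + R2') = 18.7 × 3.872/14.17 = 5.109 V.
(Unloaded it would be 5.53 V; the load pulls it down.)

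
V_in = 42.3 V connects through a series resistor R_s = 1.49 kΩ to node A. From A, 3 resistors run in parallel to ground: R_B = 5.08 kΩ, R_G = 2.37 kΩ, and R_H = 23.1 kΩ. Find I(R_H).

I ≈ 0.922 mA

Equivalent of the parallel group: R_p = 1.510 kΩ.
V_A = 42.3 × 1.510/3.000 = 21.29 V.
Branch current I = V_A/R_H = 21.29/23.1 = 0.9218 mA.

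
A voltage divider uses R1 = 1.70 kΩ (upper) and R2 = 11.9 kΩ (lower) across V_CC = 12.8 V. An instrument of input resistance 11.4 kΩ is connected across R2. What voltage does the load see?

V_out ≈ 9.91 V

First combine the lower leg with the load: R2 ‖ R_L = 5.822 kΩ.
Voltage divider with the loaded lower leg: V_out = 12.8 × 5.822/(1.70 + 5.822) = 12.8 × 0.7740 = 9.907 V.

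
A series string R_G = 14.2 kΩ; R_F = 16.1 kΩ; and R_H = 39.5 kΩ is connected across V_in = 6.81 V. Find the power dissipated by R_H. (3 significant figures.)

ΣR = 69.80 kΩ → I = 6.81/69.80 = 0.09756 mA.
P(R_H) = I²·R_H = (0.09756)² × 39.5 = 0.3760 mW.

P ≈ 0.376 mW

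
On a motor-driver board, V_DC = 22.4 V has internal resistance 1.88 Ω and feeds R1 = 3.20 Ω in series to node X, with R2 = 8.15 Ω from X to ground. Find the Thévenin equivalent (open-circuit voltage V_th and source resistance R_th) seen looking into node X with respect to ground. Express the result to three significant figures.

R1' = 1.88 + 3.20 = 5.080 Ω (source resistance + R1).
V_th is the unloaded tap voltage: V_DC · R2/(R1'+R2) = 22.4 × 0.6160 = 13.80 V.
Zeroing V_DC shorts the top of R1' to ground, so R_th = R1' ‖ R2 = 3.129 Ω.

V_th ≈ 13.8 V, R_th ≈ 3.13 Ω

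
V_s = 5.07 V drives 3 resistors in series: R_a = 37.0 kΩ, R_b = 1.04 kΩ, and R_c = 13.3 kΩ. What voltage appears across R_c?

ΣR = 37.0 + 1.04 + 13.3 = 51.34 kΩ.
Voltage divider: V = V_s · (13.30 / 51.34) = 5.07 × 0.2591 = 1.313 V.

V ≈ 1.31 V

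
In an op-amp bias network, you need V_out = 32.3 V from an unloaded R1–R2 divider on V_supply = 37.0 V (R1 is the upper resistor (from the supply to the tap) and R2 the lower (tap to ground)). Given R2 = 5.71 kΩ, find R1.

R1 ≈ 0.831 kΩ

V_out/V_supply = R2/(R1+R2) = 0.8730.
Rearranging, R1 = R2·(1−k)/k = 5.71 × 0.1455 = 0.8309 kΩ.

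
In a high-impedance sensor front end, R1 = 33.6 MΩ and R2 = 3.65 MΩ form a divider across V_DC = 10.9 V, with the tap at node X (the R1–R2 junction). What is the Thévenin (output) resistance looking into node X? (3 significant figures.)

Zeroing V_DC shorts the top of R1 to ground, so R_th = R1 ‖ R2 = 3.292 MΩ.

R_th ≈ 3.29 MΩ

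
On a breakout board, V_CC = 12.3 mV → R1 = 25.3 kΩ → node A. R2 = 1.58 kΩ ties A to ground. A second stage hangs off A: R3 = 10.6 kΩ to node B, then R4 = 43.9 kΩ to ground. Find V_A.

V_A ≈ 0.704 mV

Node A sees R2 in parallel with the series input of stage 2, R3 + R4 = 54.50 kΩ.
R2 ‖ (R3+R4) = 1.535 kΩ.
V_A = 12.3 × 1.535/(25.3 + 1.535) = 0.7038 mV.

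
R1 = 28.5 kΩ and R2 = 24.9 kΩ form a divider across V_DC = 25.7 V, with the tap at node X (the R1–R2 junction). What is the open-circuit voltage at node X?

Open-circuit (no load on X): V_th = V_DC · R2/(R1 + R2) = 25.7 × 24.9/(28.50 + 24.9) = 11.98 V.

V_th ≈ 12.0 V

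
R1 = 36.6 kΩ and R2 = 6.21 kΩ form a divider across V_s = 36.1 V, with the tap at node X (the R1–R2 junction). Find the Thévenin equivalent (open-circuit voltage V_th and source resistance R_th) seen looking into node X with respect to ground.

V_th is the unloaded tap voltage: V_s · R2/(R1+R2) = 36.1 × 0.1451 = 5.237 V.
With V_s suppressed (replaced by a short), R_th = R1 ‖ R2 = (36.60 × 6.21)/(36.60 + 6.21) = 5.309 kΩ.

V_th ≈ 5.24 V, R_th ≈ 5.31 kΩ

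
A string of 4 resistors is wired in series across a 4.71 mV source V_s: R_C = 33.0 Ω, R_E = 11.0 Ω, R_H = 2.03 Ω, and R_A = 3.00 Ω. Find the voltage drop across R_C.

V ≈ 3.17 mV

Series total: ΣR = 33.0 + 11.0 + 2.03 + 3.00 = 49.03 Ω.
Voltage divider: V = V_s · (33.00 / 49.03) = 4.71 × 0.6731 = 3.170 mV.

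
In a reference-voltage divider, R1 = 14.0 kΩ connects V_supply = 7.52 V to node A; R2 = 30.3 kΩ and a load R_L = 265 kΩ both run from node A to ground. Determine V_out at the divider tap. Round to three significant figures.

V_out ≈ 4.96 V

The load sits in parallel with R2, giving an effective lower resistance R2' = R2·R_L/(R2+R_L) = 27.19 kΩ.
Then V_out = V_supply · R2'/(R1 + R2') = 7.52 × 27.19/41.19 = 4.964 V.
(Unloaded it would be 5.14 V; the load pulls it down.)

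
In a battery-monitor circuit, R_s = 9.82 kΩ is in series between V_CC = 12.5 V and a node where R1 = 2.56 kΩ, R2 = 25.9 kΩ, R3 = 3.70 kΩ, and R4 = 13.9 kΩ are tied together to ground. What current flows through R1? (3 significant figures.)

I ≈ 0.569 mA

Combine the parallel branches: R_p = (1/2.56 + 1/25.9 + 1/3.70 + 1/13.9)⁻¹ = 1.296 kΩ.
V_A by voltage divider: V_A = 12.5 × 1.296/(9.82 + 1.296) = 1.458 V.
Branch current I = V_A/R1 = 1.458/2.56 = 0.5694 mA.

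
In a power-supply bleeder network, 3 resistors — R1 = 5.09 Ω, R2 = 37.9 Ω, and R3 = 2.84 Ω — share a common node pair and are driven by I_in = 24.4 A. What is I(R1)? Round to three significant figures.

ΣG = 1/5.09 + 1/37.9 + 1/2.84 = 0.5750.
By the current-divider rule, I = I_in · G_k/ΣG = 24.4 × 0.3417 = 8.337 A.

I ≈ 8.34 A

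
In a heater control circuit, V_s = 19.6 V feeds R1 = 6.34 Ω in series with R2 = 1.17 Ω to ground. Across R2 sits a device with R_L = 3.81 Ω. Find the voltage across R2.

The load sits in parallel with R2, giving an effective lower resistance R2' = R2·R_L/(R2+R_L) = 0.8951 Ω.
Now apply the divider: V_out = 19.6 × 0.1237 = 2.425 V.
(Unloaded it would be 3.05 V; the load pulls it down.)

V_out ≈ 2.42 V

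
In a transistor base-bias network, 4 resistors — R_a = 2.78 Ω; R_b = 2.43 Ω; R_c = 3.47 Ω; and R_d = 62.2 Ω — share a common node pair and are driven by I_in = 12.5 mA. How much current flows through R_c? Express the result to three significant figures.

I ≈ 3.35 mA

ΣG = 1/2.78 + 1/2.43 + 1/3.47 + 1/62.2 = 1.075.
R_c takes the fraction G_k/ΣG = 0.2882/1.075 = 0.2680, so I = 12.5 × 0.2680 = 3.349 mA.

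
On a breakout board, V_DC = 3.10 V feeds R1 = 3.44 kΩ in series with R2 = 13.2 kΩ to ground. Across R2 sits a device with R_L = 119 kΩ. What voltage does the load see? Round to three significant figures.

First combine the lower leg with the load: R2 ‖ R_L = 11.88 kΩ.
Voltage divider with the loaded lower leg: V_out = 3.10 × 11.88/(3.44 + 11.88) = 3.10 × 0.7755 = 2.404 V.
(Unloaded it would be 2.46 V; the load pulls it down.)

V_out ≈ 2.40 V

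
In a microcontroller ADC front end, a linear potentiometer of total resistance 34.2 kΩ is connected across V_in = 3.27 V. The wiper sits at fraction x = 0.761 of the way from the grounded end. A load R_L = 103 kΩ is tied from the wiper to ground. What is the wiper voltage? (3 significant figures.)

V_out ≈ 2.35 V

The pot divides into 8.174 kΩ above the wiper and 26.03 kΩ below.
Lower segment in parallel with the load: 26.03 ‖ 103 = 20.78 kΩ.
Then V_out = V_in · 20.78/(8.174 + 20.78) = 2.347 V.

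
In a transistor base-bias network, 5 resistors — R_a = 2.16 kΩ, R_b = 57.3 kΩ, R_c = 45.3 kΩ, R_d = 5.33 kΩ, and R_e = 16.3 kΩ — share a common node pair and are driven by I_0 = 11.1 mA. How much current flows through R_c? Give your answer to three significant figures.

I ≈ 0.326 mA

Total conductance ΣG = 1/2.16 + 1/57.3 + 1/45.3 + 1/5.33 + 1/16.3 = 0.7515 (units of 1/kΩ).
R_c takes the fraction G_k/ΣG = 0.02208/0.7515 = 0.02938, so I = 11.1 × 0.02938 = 0.3261 mA.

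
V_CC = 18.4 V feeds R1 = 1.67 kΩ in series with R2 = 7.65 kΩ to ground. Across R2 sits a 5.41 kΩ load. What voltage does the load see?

V_out ≈ 12.0 V

The load sits in parallel with R2, giving an effective lower resistance R2' = R2·R_L/(R2+R_L) = 3.169 kΩ.
Now apply the divider: V_out = 18.4 × 0.6549 = 12.05 V.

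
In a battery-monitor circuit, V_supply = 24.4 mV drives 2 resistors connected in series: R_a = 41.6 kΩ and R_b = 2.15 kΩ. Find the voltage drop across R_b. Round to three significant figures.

V ≈ 1.20 mV

Series total: ΣR = 41.6 + 2.15 = 43.75 kΩ.
V = V_supply · R/ΣR = 24.4 × 0.04914 = 1.199 mV.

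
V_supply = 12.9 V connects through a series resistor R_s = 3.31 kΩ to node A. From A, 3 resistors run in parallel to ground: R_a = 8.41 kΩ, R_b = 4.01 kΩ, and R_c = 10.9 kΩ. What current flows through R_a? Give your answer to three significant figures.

Equivalent of the parallel group: R_p = 2.174 kΩ.
V_A by voltage divider: V_A = 12.9 × 2.174/(3.31 + 2.174) = 5.114 V.
I(R_a) = V_A / R_a = 5.114/8.41 = 0.6080 mA.

I ≈ 0.608 mA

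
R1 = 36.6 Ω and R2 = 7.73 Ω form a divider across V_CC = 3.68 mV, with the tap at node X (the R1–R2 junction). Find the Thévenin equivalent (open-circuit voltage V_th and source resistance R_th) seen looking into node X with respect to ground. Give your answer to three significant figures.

V_th ≈ 0.642 mV, R_th ≈ 6.38 Ω

With X open, the divider is unloaded: V_th = 3.68 × 7.73/44.33 = 0.6417 mV.
With V_CC suppressed (replaced by a short), R_th = R1 ‖ R2 = (36.60 × 7.73)/(36.60 + 7.73) = 6.382 Ω.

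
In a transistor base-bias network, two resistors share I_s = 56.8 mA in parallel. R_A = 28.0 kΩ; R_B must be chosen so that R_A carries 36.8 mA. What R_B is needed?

In a two-way split, I_A/I_s = R_B/(R_A + R_B).
With f = 0.6479, R_B = R_A · f/(1−f) = 28.0 × 1.840 = 51.52 kΩ.

R_B ≈ 51.5 kΩ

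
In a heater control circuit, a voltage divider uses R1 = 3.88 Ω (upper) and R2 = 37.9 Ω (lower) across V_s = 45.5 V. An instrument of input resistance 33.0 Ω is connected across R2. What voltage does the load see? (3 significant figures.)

V_out ≈ 37.3 V

The load sits in parallel with R2, giving an effective lower resistance R2' = R2·R_L/(R2+R_L) = 17.64 Ω.
Voltage divider with the loaded lower leg: V_out = 45.5 × 17.64/(3.88 + 17.64) = 45.5 × 0.8197 = 37.30 V.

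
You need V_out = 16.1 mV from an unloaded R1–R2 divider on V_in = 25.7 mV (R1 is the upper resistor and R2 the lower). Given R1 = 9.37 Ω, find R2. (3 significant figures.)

R2 ≈ 15.7 Ω

Required fraction k = V_out/V_in = 0.6265.
R2 = R1 · 0.6265/(1 − 0.6265) = 15.71 Ω.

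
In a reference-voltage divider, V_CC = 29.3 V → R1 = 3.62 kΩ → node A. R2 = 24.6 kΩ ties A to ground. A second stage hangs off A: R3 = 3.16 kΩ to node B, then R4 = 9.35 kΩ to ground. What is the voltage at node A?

V_A ≈ 20.4 V

Node A sees R2 in parallel with the series input of stage 2, R3 + R4 = 12.51 kΩ.
R2 ‖ (R3+R4) = 8.293 kΩ.
V_A = 29.3 × 8.293/(3.62 + 8.293) = 20.40 V.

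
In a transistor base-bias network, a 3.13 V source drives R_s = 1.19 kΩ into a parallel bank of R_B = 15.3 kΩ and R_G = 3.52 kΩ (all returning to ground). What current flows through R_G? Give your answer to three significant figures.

Combine the parallel branches: R_p = (1/15.3 + 1/3.52)⁻¹ = 2.862 kΩ.
Node voltage V_A = V_DC · R_p/(R_s + R_p) = 3.13 × 0.7063 = 2.211 V.
Branch current I = V_A/R_G = 2.211/3.52 = 0.6280 mA.

I ≈ 0.628 mA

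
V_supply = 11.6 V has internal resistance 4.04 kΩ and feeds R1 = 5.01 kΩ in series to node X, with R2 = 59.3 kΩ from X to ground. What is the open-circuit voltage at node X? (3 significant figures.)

V_th ≈ 10.1 V

R1' = 4.04 + 5.01 = 9.050 kΩ (source resistance + R1).
Open-circuit (no load on X): V_th = V_supply · R2/(R1' + R2) = 11.6 × 59.3/(9.050 + 59.3) = 10.06 V.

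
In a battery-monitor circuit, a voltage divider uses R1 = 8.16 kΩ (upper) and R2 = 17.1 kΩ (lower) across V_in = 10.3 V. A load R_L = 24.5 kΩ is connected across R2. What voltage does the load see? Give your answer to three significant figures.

V_out ≈ 5.69 V

First combine the lower leg with the load: R2 ‖ R_L = 10.07 kΩ.
Voltage divider with the loaded lower leg: V_out = 10.3 × 10.07/(8.16 + 10.07) = 10.3 × 0.5524 = 5.690 V.
(Unloaded it would be 6.97 V; the load pulls it down.)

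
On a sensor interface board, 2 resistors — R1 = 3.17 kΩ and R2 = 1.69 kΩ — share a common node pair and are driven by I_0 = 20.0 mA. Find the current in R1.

For two parallel branches, I_k = I_0 · (other R)/(sum of R).
I(R1) = 20.0 × 1.69/(3.17 + 1.69) = 20.0 × 0.3477 = 6.955 mA.

I ≈ 6.95 mA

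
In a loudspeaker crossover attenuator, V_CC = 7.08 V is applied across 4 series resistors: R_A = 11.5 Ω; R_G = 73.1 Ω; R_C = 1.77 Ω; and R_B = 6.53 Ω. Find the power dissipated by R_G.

ΣR = 92.90 Ω → I = 7.08/92.90 = 0.07621 A.
P(R_G) = I²·R_G = (0.07621)² × 73.1 = 0.4246 W.

P ≈ 0.425 W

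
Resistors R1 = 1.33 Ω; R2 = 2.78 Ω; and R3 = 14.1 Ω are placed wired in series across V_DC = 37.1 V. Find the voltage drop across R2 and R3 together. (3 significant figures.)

Series total: ΣR = 1.33 + 2.78 + 14.1 = 18.21 Ω.
R_{R2..R3} = 2.78 + 14.1 = 16.88 Ω.
By the voltage-divider rule, V = 37.1 × 16.88/18.21 = 34.39 V.

V ≈ 34.4 V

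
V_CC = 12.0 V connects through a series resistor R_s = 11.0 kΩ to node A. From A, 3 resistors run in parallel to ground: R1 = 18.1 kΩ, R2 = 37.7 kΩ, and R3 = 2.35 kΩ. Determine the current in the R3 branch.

Parallel bank: R_p = 1/(1/18.1 + 1/37.7 + 1/2.35) = 1.971 kΩ.
Node voltage V_A = V_CC · R_p/(R_s + R_p) = 12.0 × 0.1520 = 1.824 V.
I(R3) = V_A / R3 = 1.824/2.35 = 0.7760 mA.

I ≈ 0.776 mA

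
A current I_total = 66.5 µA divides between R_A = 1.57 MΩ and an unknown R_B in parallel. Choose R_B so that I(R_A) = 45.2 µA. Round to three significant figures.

R_B ≈ 3.33 MΩ

Two-branch current divider: I_A = I_total · R_B/(R_A + R_B).
With f = 0.6797, R_B = R_A · f/(1−f) = 1.57 × 2.122 = 3.332 MΩ.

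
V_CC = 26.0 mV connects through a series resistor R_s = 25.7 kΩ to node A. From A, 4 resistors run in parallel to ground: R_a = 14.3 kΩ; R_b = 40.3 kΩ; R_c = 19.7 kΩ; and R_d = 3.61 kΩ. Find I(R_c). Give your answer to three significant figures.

Parallel bank: R_p = 1/(1/14.3 + 1/40.3 + 1/19.7 + 1/3.61) = 2.367 kΩ.
V_A = 26.0 × 2.367/28.07 = 2.193 mV.
Branch current I = V_A/R_c = 2.193/19.7 = 0.1113 µA.

I ≈ 0.111 µA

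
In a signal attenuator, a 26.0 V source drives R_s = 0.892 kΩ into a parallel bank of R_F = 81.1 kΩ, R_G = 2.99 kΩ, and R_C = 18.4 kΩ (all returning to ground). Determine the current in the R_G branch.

Parallel bank: R_p = 1/(1/81.1 + 1/2.99 + 1/18.4) = 2.493 kΩ.
V_A = 26.0 × 2.493/3.385 = 19.15 V.
Branch current I = V_A/R_G = 19.15/2.99 = 6.404 mA.

I ≈ 6.40 mA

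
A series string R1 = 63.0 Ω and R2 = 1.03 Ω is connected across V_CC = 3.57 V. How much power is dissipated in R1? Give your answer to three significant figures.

P ≈ 0.196 W

ΣR = 64.03 Ω → I = 3.57/64.03 = 0.05576 A.
P(R1) = I²·R1 = (0.05576)² × 63.0 = 0.1958 W.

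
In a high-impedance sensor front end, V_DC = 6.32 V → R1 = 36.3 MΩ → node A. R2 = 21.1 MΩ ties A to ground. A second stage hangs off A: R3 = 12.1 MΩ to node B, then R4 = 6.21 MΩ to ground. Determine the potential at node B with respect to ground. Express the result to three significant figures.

V_B ≈ 0.456 V

The second stage (R3 + R4 = 18.31 MΩ) loads node A in parallel with R2.
Effective lower resistance at A: R2 ‖ 18.31 = 9.803 MΩ.
So V_A = 6.32 × 0.2126 = 1.344 V.
Stage 2 is unloaded, so V_B = V_A · R4/(R3+R4) = 1.344 × 6.21/18.31 = 0.4558 V.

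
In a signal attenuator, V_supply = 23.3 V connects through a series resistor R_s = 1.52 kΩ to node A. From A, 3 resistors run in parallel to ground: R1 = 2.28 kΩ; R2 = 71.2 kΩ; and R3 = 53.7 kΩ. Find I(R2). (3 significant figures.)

Combine the parallel branches: R_p = (1/2.28 + 1/71.2 + 1/53.7)⁻¹ = 2.122 kΩ.
V_A by voltage divider: V_A = 23.3 × 2.122/(1.52 + 2.122) = 13.58 V.
I(R2) = V_A / R2 = 13.58/71.2 = 0.1907 mA.

I ≈ 0.191 mA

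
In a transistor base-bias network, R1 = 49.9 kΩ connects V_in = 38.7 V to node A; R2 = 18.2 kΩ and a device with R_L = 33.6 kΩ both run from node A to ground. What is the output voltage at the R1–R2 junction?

First combine the lower leg with the load: R2 ‖ R_L = 11.81 kΩ.
Now apply the divider: V_out = 38.7 × 0.1913 = 7.404 V.
(Unloaded it would be 10.3 V; the load pulls it down.)

V_out ≈ 7.40 V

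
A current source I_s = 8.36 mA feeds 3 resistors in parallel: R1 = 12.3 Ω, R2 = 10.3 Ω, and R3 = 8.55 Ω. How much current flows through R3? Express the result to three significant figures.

I ≈ 3.31 mA

ΣG = 1/12.3 + 1/10.3 + 1/8.55 = 0.2953.
R3 takes the fraction G_k/ΣG = 0.1170/0.2953 = 0.3960, so I = 8.36 × 0.3960 = 3.311 mA.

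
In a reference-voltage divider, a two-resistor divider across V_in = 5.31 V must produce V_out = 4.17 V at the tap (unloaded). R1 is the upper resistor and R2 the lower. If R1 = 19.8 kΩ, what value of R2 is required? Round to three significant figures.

V_out/V_in = R2/(R1+R2) = 0.7853.
Rearranging, R2 = R1·k/(1−k) = 19.8 × 3.658 = 72.43 kΩ.

R2 ≈ 72.4 kΩ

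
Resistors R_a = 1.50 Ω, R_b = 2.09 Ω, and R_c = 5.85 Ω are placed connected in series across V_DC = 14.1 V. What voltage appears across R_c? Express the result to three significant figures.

Series total: ΣR = 1.50 + 2.09 + 5.85 = 9.440 Ω.
By the voltage-divider rule, V = 14.1 × 5.850/9.440 = 8.738 V.

V ≈ 8.74 V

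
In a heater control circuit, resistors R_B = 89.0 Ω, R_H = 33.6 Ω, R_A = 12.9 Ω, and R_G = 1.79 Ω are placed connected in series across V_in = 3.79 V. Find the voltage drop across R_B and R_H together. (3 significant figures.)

Total series resistance ΣR = 89.0 + 33.6 + 12.9 + 1.79 = 137.3 Ω.
R_{R_B..R_H} = 89.0 + 33.6 = 122.6 Ω.
By the voltage-divider rule, V = 3.79 × 122.6/137.3 = 3.384 V.

V ≈ 3.38 V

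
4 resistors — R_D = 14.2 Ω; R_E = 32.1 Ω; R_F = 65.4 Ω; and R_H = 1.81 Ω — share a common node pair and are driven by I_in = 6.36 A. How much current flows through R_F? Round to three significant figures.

I ≈ 0.145 A

ΣG = 1/14.2 + 1/32.1 + 1/65.4 + 1/1.81 = 0.6694.
By the current-divider rule, I = I_in · G_k/ΣG = 6.36 × 0.02284 = 0.1453 A.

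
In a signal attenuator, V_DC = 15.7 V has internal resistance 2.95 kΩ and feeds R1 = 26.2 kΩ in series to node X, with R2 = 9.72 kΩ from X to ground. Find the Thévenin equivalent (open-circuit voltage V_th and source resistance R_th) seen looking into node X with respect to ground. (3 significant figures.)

R1' = 2.95 + 26.2 = 29.15 kΩ (source resistance + R1).
Open-circuit (no load on X): V_th = V_DC · R2/(R1' + R2) = 15.7 × 9.72/(29.15 + 9.72) = 3.926 V.
With V_DC suppressed (replaced by a short), R_th = R1' ‖ R2 = (29.15 × 9.72)/(29.15 + 9.72) = 7.289 kΩ.

V_th ≈ 3.93 V, R_th ≈ 7.29 kΩ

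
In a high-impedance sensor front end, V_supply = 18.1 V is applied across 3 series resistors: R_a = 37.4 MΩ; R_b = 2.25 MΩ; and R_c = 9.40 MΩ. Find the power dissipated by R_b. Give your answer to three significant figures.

P ≈ 0.306 µW

Series current I = V_supply/ΣR = 18.1/49.05 = 0.3690 µA.
V(R_b) = I·R = 0.8303 V; P = V·I = 0.8303 × 0.3690 = 0.3064 µW.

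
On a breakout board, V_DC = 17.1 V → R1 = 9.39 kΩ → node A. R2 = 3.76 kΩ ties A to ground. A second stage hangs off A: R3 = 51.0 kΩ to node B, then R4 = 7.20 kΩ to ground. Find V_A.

Looking into the second stage from A: R3 + R4 = 58.20 kΩ appears in parallel with R2.
Effective lower resistance at A: R2 ‖ 58.20 = 3.532 kΩ.
First divider: V_A = V_DC · 3.532/(9.39 + 3.532) = 4.674 V.

V_A ≈ 4.67 V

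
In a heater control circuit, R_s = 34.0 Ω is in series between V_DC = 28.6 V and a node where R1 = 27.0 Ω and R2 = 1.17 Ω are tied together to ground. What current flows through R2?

Equivalent of the parallel group: R_p = 1.121 Ω.
V_A = 28.6 × 1.121/35.12 = 0.9132 V.
Branch current I = V_A/R2 = 0.9132/1.17 = 0.7805 A.

I ≈ 0.780 A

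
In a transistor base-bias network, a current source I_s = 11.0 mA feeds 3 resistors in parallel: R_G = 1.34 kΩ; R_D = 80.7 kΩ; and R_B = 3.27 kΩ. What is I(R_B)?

I ≈ 3.16 mA

Conductances: ΣG = 1/1.34 + 1/80.7 + 1/3.27 = 1.064 (1/kΩ).
R_B takes the fraction G_k/ΣG = 0.3058/1.064 = 0.2873, so I = 11.0 × 0.2873 = 3.160 mA.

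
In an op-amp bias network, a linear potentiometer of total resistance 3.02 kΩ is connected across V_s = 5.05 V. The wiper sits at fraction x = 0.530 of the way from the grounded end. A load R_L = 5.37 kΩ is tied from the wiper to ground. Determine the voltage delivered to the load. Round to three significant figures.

V_out ≈ 2.35 V

The pot divides into 1.419 kΩ above the wiper and 1.601 kΩ below.
R_L loads the lower segment: effective lower R = 1.233 kΩ.
Then V_out = V_s · 1.233/(1.419 + 1.233) = 2.348 V.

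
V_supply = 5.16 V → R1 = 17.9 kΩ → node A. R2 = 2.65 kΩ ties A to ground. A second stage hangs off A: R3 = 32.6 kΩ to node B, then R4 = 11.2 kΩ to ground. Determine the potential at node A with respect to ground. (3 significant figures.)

The second stage (R3 + R4 = 43.80 kΩ) loads node A in parallel with R2.
Effective lower resistance at A: R2 ‖ 43.80 = 2.499 kΩ.
First divider: V_A = V_supply · 2.499/(17.9 + 2.499) = 0.6321 V.

V_A ≈ 0.632 V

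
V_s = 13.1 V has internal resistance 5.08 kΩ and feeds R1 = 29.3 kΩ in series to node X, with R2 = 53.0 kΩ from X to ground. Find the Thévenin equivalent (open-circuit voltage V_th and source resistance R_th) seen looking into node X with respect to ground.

V_th ≈ 7.95 V, R_th ≈ 20.9 kΩ

R1' = 5.08 + 29.3 = 34.38 kΩ (source resistance + R1).
V_th is the unloaded tap voltage: V_s · R2/(R1'+R2) = 13.1 × 0.6065 = 7.946 V.
Zeroing V_s shorts the top of R1' to ground, so R_th = R1' ‖ R2 = 20.85 kΩ.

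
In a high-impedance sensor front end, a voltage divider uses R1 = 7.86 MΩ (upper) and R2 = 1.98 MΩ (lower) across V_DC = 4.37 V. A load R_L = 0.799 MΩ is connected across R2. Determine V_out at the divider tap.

V_out ≈ 0.295 V

First combine the lower leg with the load: R2 ‖ R_L = 0.5693 MΩ.
Now apply the divider: V_out = 4.37 × 0.06754 = 0.2951 V.
(Unloaded it would be 0.879 V; the load pulls it down.)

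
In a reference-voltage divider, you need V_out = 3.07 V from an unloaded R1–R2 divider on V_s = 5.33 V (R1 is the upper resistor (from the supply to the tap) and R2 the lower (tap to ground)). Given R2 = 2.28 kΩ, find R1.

Required fraction k = V_out/V_s = 0.5760.
So R1 = R2 · (V_s/V_out − 1) = 2.28 × (5.33/3.07 − 1) = 2.28 × 0.7362 = 1.678 kΩ.

R1 ≈ 1.68 kΩ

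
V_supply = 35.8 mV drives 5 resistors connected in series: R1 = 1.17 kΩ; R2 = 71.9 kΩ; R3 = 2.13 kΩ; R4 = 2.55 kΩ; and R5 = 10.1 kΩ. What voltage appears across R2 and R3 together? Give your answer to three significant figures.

V ≈ 30.2 mV

ΣR = 1.17 + 71.9 + 2.13 + 2.55 + 10.1 = 87.85 kΩ.
R_{R2..R3} = 71.9 + 2.13 = 74.03 kΩ.
Voltage divider: V = V_supply · (74.03 / 87.85) = 35.8 × 0.8427 = 30.17 mV.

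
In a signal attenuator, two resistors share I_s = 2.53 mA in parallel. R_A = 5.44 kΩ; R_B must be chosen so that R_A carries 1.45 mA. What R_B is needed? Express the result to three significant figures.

R_B ≈ 7.30 kΩ

In a two-way split, I_A/I_s = R_B/(R_A + R_B).
1.45/2.53 = R_B/(R_A + R_B) → R_B = R_A · (0.5731)/(1 − 0.5731) = 5.44 × 1.343 = 7.304 kΩ.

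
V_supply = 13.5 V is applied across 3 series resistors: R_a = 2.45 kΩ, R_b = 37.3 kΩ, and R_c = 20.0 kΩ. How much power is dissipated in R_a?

ΣR = 59.75 kΩ → I = 13.5/59.75 = 0.2259 mA.
V(R_a) = I·R = 0.5536 V; P = V·I = 0.5536 × 0.2259 = 0.1251 mW.

P ≈ 0.125 mW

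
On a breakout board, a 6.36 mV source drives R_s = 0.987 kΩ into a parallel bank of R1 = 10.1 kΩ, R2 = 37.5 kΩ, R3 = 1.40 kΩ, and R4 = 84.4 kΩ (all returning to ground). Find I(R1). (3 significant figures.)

Equivalent of the parallel group: R_p = 1.174 kΩ.
V_A = 6.36 × 1.174/2.161 = 3.455 mV.
Branch current I = V_A/R1 = 3.455/10.1 = 0.3421 µA.

I ≈ 0.342 µA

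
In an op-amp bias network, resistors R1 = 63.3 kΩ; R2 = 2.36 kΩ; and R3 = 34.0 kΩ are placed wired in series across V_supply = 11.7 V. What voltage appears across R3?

V ≈ 3.99 V

Total series resistance ΣR = 63.3 + 2.36 + 34.0 = 99.66 kΩ.
By the voltage-divider rule, V = 11.7 × 34.00/99.66 = 3.992 V.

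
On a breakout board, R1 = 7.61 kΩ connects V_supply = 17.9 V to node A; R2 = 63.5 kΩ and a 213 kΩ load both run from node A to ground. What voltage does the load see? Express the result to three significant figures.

V_out ≈ 15.5 V

R2 ‖ R_L = (63.5 × 213)/(63.5 + 213) = 48.92 kΩ.
Voltage divider with the loaded lower leg: V_out = 17.9 × 48.92/(7.61 + 48.92) = 17.9 × 0.8654 = 15.49 V.
(Unloaded it would be 16.0 V; the load pulls it down.)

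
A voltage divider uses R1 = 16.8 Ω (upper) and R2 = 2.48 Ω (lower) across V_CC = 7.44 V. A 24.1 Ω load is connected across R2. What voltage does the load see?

V_out ≈ 0.878 V

The load sits in parallel with R2, giving an effective lower resistance R2' = R2·R_L/(R2+R_L) = 2.249 Ω.
Now apply the divider: V_out = 7.44 × 0.1180 = 0.8783 V.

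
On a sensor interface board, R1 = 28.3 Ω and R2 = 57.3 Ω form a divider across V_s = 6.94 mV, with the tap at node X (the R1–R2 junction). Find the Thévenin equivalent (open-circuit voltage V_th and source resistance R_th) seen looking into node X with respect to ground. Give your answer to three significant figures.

V_th is the unloaded tap voltage: V_s · R2/(R1+R2) = 6.94 × 0.6694 = 4.646 mV.
Looking into X with the source shorted: R_th = R1·R2/(R1+R2) = 28.30 × 57.3/85.60 = 18.94 Ω.

V_th ≈ 4.65 mV, R_th ≈ 18.9 Ω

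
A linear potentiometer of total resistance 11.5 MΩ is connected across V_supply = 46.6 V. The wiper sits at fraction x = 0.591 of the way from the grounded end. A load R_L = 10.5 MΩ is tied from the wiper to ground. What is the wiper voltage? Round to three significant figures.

Lower segment x·R_p = 6.796 MΩ; upper segment (1−x)·R_p = 4.704 MΩ.
(x·R_p) ‖ R_L = 4.126 MΩ.
Loaded-divider output: V_out = 46.6 × 0.4673 = 21.78 V.

V_out ≈ 21.8 V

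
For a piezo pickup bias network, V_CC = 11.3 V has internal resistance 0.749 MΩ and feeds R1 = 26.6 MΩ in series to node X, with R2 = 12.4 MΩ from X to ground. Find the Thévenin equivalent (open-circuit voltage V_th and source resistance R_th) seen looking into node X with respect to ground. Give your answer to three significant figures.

V_th ≈ 3.53 V, R_th ≈ 8.53 MΩ

R1' = 0.749 + 26.6 = 27.35 MΩ (source resistance + R1).
Open-circuit (no load on X): V_th = V_CC · R2/(R1' + R2) = 11.3 × 12.4/(27.35 + 12.4) = 3.525 V.
Looking into X with the source shorted: R_th = R1'·R2/(R1'+R2) = 27.35 × 12.4/39.75 = 8.532 MΩ.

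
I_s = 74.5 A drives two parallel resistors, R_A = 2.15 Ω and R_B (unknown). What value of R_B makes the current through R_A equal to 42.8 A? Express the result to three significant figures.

R_B ≈ 2.90 Ω

The fraction through R_A equals R_B/(R_A+R_B).
42.8/74.5 = R_B/(R_A + R_B) → R_B = R_A · (0.5745)/(1 − 0.5745) = 2.15 × 1.350 = 2.903 Ω.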